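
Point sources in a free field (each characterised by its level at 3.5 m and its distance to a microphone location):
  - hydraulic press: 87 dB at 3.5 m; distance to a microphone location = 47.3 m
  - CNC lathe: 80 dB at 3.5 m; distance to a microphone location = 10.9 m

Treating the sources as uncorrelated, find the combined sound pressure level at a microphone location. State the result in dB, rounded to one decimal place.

First find each source's level at the receiver (point-source: −20·log₁₀(r/r_ref)), then combine on an intensity basis.
hydraulic press: 87 − 20·log₁₀(47.3/3.5) = 87 − 22.62 = 64.38 dB.
CNC lathe: 80 − 20·log₁₀(10.9/3.5) = 80 − 9.87 = 70.13 dB.
Σ 10^(L/10) = 1.305e+07 → L_total = 10·log₁₀(1.305e+07) = 71.16 dB.

71.2 dB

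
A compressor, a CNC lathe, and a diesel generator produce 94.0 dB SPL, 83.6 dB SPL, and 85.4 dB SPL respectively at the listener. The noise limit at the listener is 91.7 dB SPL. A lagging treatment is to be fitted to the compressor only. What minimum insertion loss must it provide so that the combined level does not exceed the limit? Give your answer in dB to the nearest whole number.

Everything except the compressor sums to 10^(83.6/10) + 10^(85.4/10) = 5.758e+08 in linear terms, 87.60 dB SPL.
To meet 91.7 dB SPL overall, the treated compressor may contribute at most 10^(91.7/10) − 5.758e+08 = 9.033e+08, i.e. 89.56 dB SPL.
So the compressor must be reduced from 94.0 to 89.56 dB SPL: IL = 4.44 dB.

4 dB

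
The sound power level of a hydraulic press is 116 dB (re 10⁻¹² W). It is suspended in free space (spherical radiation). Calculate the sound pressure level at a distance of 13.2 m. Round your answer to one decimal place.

82.6 dB

The power spreads over a sphere of area 4π·r², so L_p = L_w − 10·log₁₀(4π·r²).
4π·r² = 2190 m², 10·log₁₀ of that is 33.404 dB.
L_p = 116 − 33.404 = 82.60 dB.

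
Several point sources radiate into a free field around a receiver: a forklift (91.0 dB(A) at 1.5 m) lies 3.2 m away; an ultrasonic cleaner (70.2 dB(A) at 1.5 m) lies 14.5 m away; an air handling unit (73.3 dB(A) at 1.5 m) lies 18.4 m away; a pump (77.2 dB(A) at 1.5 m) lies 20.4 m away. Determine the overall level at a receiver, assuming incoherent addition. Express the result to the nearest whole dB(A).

84 dB(A)

First find each source's level at the receiver (point-source: −20·log₁₀(r/r_ref)), then combine on an intensity basis.
forklift: 91.0 − 20·log₁₀(3.2/1.5) = 91.0 − 6.58 = 84.42 dB(A).
ultrasonic cleaner: 70.2 − 20·log₁₀(14.5/1.5) = 70.2 − 19.71 = 50.49 dB(A).
air handling unit: 73.3 − 20·log₁₀(18.4/1.5) = 73.3 − 21.77 = 51.53 dB(A).
pump: 77.2 − 20·log₁₀(20.4/1.5) = 77.2 − 22.67 = 54.53 dB(A).
Σ 10^(L/10) = 2.772e+08 → L_total = 10·log₁₀(2.772e+08) = 84.43 dB(A).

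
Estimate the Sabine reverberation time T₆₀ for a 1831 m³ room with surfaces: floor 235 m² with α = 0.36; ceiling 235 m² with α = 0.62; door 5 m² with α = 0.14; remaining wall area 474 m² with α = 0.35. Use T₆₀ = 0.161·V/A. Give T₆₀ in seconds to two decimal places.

A = Σ Sᵢαᵢ = 235·0.36 + 235·0.62 + 5·0.14 + 474·0.35 = 396.90 m².
T₆₀ = 0.161 × 1831 / 396.90 = 0.743 s.

0.74 s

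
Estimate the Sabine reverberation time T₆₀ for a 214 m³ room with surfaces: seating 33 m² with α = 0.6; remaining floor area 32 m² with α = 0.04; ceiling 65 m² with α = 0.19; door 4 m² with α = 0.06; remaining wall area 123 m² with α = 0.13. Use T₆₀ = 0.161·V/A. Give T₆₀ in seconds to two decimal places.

Total absorption A = 33·0.6 + 32·0.04 + 65·0.19 + 4·0.06 + 123·0.13 = 49.66 m² sabins.
T₆₀ = 0.161·V/A = 0.161·214/49.66 = 0.694 s.

0.69 s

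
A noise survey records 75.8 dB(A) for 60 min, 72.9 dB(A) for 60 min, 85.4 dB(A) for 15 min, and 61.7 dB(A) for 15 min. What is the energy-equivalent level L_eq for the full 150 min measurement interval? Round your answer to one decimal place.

L_eq = 10·log₁₀[(1/T)·Σ tᵢ·10^(Lᵢ/10)] with T = 150 min.
Σ tᵢ·10^(Lᵢ/10) = 60·10^(75.8/10) + 60·10^(72.9/10) + 15·10^(85.4/10) + 15·10^(61.7/10) = 8.674e+09.
L_eq = 10·log₁₀(8.674e+09/150) = 77.62 dB(A).

77.6 dB(A)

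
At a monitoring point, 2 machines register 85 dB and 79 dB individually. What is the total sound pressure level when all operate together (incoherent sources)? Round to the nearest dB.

86 dB

For uncorrelated sources the intensities add, so convert each level to linear form, sum, and take 10·log₁₀ of the total.
Σ 10^(L/10) = 10^(85/10) + 10^(79/10) = 3.957e+08.
L_total = 10·log₁₀(3.957e+08) = 85.97 dB.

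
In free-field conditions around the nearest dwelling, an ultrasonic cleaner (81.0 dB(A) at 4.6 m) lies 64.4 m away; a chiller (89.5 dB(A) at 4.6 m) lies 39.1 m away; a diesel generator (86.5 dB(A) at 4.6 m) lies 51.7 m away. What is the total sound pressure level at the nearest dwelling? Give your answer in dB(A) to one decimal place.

Apply inverse-square spreading to bring every level to the receiver, then sum 10^(L/10).
ultrasonic cleaner: 81.0 − 20·log₁₀(64.4/4.6) = 81.0 − 22.92 = 58.08 dB(A).
chiller: 89.5 − 20·log₁₀(39.1/4.6) = 89.5 − 18.59 = 70.91 dB(A).
diesel generator: 86.5 − 20·log₁₀(51.7/4.6) = 86.5 − 21.01 = 65.49 dB(A).
Σ 10^(L/10) = 1.651e+07 → L_total = 10·log₁₀(1.651e+07) = 72.18 dB(A).

72.2 dB(A)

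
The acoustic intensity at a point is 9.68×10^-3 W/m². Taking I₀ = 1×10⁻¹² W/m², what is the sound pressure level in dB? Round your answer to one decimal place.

99.9 dB

L = 10·log₁₀(I/I₀) = 10·log₁₀(9.68×10^-3/10⁻¹²) = 10·log₁₀(9.68×10^9).
L = 10·(0.9859 + 9) = 99.86 dB.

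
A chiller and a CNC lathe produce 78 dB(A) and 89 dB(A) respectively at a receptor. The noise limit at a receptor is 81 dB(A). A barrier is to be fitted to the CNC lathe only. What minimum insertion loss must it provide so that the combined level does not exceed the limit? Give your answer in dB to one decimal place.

Fixed contribution from the other source: Σ 10^(L/10) = 10^(78/10) = 6.310e+07 (78.00 dB(A)).
The limit corresponds to 10^(81/10) = 1.259e+08; subtracting the fixed part leaves 6.280e+07 for the CNC lathe, i.e. 77.98 dB(A).
So the CNC lathe must be reduced from 89 to 77.98 dB(A): IL = 11.02 dB.

11.0 dB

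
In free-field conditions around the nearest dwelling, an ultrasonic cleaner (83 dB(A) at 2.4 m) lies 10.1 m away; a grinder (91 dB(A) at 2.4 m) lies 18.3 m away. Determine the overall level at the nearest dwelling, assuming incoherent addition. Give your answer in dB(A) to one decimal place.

Apply inverse-square spreading to bring every level to the receiver, then sum 10^(L/10).
ultrasonic cleaner: 83 − 20·log₁₀(10.1/2.4) = 83 − 12.48 = 70.52 dB(A).
grinder: 91 − 20·log₁₀(18.3/2.4) = 91 − 17.64 = 73.36 dB(A).
Σ 10^(L/10) = 3.292e+07 → L_total = 10·log₁₀(3.292e+07) = 75.17 dB(A).

75.2 dB(A)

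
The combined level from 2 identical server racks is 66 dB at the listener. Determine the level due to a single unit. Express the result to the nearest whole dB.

63 dB

2 equal contributions raise the level by 10·log₁₀ 2 = 3.010 dB, so each unit alone gives 66 − 3.010.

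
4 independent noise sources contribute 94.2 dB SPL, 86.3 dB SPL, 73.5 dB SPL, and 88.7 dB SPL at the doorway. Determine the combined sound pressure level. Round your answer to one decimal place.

95.8 dB SPL

Incoherent sources combine by intensity addition: L_total = 10·log₁₀(Σ 10^(L_i/10)).
Σ 10^(L/10) = 10^(94.2/10) + 10^(86.3/10) + 10^(73.5/10) + 10^(88.7/10) = 3.821e+09.
L_total = 10·log₁₀(3.821e+09) = 95.82 dB SPL.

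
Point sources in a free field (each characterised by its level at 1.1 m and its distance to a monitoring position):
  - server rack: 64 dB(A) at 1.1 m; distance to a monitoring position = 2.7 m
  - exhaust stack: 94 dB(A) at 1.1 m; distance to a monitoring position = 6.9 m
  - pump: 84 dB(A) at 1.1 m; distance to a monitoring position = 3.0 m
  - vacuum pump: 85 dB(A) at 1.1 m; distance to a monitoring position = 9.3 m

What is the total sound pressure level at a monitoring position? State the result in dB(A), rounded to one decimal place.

80.1 dB(A)

Apply inverse-square spreading to bring every level to the receiver, then sum 10^(L/10).
server rack: 64 − 20·log₁₀(2.7/1.1) = 64 − 7.80 = 56.20 dB(A).
exhaust stack: 94 − 20·log₁₀(6.9/1.1) = 94 − 15.95 = 78.05 dB(A).
pump: 84 − 20·log₁₀(3.0/1.1) = 84 − 8.71 = 75.29 dB(A).
vacuum pump: 85 − 20·log₁₀(9.3/1.1) = 85 − 18.54 = 66.46 dB(A).
Σ 10^(L/10) = 1.025e+08 → L_total = 10·log₁₀(1.025e+08) = 80.11 dB(A).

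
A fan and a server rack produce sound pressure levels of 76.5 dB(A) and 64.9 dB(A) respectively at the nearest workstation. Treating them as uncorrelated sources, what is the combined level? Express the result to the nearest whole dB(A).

77 dB(A)

Incoherent sources combine by intensity addition: L_total = 10·log₁₀(Σ 10^(L_i/10)).
Σ 10^(L/10) = 10^(76.5/10) + 10^(64.9/10) = 4.776e+07.
L_total = 10·log₁₀(4.776e+07) = 76.79 dB(A).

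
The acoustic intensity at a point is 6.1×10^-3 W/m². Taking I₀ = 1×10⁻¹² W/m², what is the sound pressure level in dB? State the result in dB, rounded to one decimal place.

97.9 dB

Dividing by I₀ shifts the exponent by 12: I/I₀ = 6.1×10^9.
L = 10·(0.7853 + 9) = 97.85 dB.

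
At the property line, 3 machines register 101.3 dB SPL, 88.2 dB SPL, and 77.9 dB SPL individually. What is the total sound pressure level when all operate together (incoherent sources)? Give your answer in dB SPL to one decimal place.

Incoherent sources combine by intensity addition: L_total = 10·log₁₀(Σ 10^(L_i/10)).
Σ 10^(L/10) = 10^(101.3/10) + 10^(88.2/10) + 10^(77.9/10) = 1.421e+10.
L_total = 10·log₁₀(1.421e+10) = 101.53 dB SPL.

101.5 dB SPL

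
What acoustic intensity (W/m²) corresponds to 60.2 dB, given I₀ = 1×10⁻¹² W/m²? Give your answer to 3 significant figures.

L = 10·log₁₀(I/I₀) ⇒ I = I₀·10^(L/10) = 10⁻¹² × 10^6.02.

1.05e-06 W/m²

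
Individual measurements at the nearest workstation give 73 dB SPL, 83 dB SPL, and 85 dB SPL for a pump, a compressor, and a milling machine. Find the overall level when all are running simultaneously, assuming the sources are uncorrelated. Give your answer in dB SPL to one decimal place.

87.3 dB SPL

For uncorrelated sources the intensities add, so convert each level to linear form, sum, and take 10·log₁₀ of the total.
Σ 10^(L/10) = 10^(73/10) + 10^(83/10) + 10^(85/10) = 5.357e+08.
L_total = 10·log₁₀(5.357e+08) = 87.29 dB SPL.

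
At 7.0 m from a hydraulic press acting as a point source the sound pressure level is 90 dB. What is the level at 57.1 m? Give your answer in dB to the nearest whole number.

For a point source, L₂ = L₁ − 20·log₁₀(r₂/r₁).
L₂ = 90 − 20·log₁₀(57.1/7.0) = 90 − 18.231 = 71.77 dB.

72 dB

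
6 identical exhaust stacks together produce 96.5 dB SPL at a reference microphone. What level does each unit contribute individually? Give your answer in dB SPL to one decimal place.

88.7 dB SPL

Dividing the total intensity by 6 lowers the level by 10·log₁₀ 6 = 7.782 dB: L₁ = 96.5 − 7.782.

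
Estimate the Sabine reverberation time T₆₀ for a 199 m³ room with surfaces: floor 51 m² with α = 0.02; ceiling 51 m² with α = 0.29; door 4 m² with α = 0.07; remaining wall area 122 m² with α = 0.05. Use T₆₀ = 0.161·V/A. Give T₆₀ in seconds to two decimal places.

1.44 s

Total absorption A = 51·0.02 + 51·0.29 + 4·0.07 + 122·0.05 = 22.19 m² sabins.
T₆₀ = 0.161·V/A = 0.161·199/22.19 = 1.444 s.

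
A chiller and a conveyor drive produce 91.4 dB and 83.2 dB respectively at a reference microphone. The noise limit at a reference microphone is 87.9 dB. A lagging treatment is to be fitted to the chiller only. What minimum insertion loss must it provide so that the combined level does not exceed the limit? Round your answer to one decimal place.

Everything except the chiller sums to 10^(83.2/10) = 2.089e+08 in linear terms, 83.20 dB.
To meet 87.9 dB overall, the treated chiller may contribute at most 10^(87.9/10) − 2.089e+08 = 4.077e+08, i.e. 86.10 dB.
So the chiller must be reduced from 91.4 to 86.10 dB: IL = 5.30 dB.

5.3 dB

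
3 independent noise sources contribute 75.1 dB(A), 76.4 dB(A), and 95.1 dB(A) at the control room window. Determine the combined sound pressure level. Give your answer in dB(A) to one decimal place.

Incoherent sources combine by intensity addition: L_total = 10·log₁₀(Σ 10^(L_i/10)).
Σ 10^(L/10) = 10^(75.1/10) + 10^(76.4/10) + 10^(95.1/10) = 3.312e+09.
L_total = 10·log₁₀(3.312e+09) = 95.20 dB(A).

95.2 dB(A)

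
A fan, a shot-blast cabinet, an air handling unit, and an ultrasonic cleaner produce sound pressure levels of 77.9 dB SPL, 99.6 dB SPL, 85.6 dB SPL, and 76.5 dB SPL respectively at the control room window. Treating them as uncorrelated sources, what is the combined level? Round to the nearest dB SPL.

Incoherent sources combine by intensity addition: L_total = 10·log₁₀(Σ 10^(L_i/10)).
Σ 10^(L/10) = 10^(77.9/10) + 10^(99.6/10) + 10^(85.6/10) + 10^(76.5/10) = 9.590e+09.
L_total = 10·log₁₀(9.590e+09) = 99.82 dB SPL.

100 dB SPL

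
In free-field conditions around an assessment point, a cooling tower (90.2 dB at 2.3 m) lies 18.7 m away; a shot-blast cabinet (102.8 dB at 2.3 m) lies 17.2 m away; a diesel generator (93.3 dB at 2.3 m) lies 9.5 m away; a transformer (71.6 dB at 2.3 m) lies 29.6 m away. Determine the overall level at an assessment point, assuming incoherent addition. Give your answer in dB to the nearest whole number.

87 dB

Propagate each source to the receiver with L = L_ref − 20·log₁₀(r/r_ref), then add intensities.
cooling tower: 90.2 − 20·log₁₀(18.7/2.3) = 90.2 − 18.20 = 72.00 dB.
shot-blast cabinet: 102.8 − 20·log₁₀(17.2/2.3) = 102.8 − 17.48 = 85.32 dB.
diesel generator: 93.3 − 20·log₁₀(9.5/2.3) = 93.3 − 12.32 = 80.98 dB.
transformer: 71.6 − 20·log₁₀(29.6/2.3) = 71.6 − 22.19 = 49.41 dB.
Σ 10^(L/10) = 4.820e+08 → L_total = 10·log₁₀(4.820e+08) = 86.83 dB.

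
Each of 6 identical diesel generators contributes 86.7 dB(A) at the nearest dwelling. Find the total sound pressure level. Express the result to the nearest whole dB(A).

N identical incoherent sources raise the level by 10·log₁₀ N.
L_total = 86.7 + 10·log₁₀(6) = 86.7 + 7.782 = 94.48 dB(A).

94 dB(A)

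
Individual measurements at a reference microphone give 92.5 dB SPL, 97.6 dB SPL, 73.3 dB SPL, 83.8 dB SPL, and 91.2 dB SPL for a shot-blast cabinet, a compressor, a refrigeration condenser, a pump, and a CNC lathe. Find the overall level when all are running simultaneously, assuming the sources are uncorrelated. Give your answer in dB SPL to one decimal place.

Incoherent sources combine by intensity addition: L_total = 10·log₁₀(Σ 10^(L_i/10)).
Σ 10^(L/10) = 10^(92.5/10) + 10^(97.6/10) + 10^(73.3/10) + 10^(83.8/10) + 10^(91.2/10) = 9.112e+09.
L_total = 10·log₁₀(9.112e+09) = 99.60 dB SPL.

99.6 dB SPL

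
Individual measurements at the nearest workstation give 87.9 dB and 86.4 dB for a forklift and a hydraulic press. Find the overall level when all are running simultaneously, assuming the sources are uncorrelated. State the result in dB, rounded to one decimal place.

90.2 dB

Incoherent sources combine by intensity addition: L_total = 10·log₁₀(Σ 10^(L_i/10)).
Σ 10^(L/10) = 10^(87.9/10) + 10^(86.4/10) = 1.053e+09.
L_total = 10·log₁₀(1.053e+09) = 90.22 dB.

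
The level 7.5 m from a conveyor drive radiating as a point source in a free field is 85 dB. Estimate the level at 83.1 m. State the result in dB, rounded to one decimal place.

Spherical spreading from a point source gives a 20·log₁₀(r₂/r₁) drop.
L₂ = 85 − 20·log₁₀(83.1/7.5) = 85 − 20.891 = 64.11 dB.

64.1 dB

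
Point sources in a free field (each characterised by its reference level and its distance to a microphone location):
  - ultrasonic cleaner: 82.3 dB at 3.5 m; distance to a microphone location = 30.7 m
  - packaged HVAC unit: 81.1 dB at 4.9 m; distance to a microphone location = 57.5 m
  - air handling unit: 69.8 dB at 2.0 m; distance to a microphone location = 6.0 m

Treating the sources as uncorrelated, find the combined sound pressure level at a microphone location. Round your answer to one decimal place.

66.2 dB

First find each source's level at the receiver (point-source: −20·log₁₀(r/r_ref)), then combine on an intensity basis.
ultrasonic cleaner: 82.3 − 20·log₁₀(30.7/3.5) = 82.3 − 18.86 = 63.44 dB.
packaged HVAC unit: 81.1 − 20·log₁₀(57.5/4.9) = 81.1 − 21.39 = 59.71 dB.
air handling unit: 69.8 − 20·log₁₀(6.0/2.0) = 69.8 − 9.54 = 60.26 dB.
Σ 10^(L/10) = 4.204e+06 → L_total = 10·log₁₀(4.204e+06) = 66.24 dB.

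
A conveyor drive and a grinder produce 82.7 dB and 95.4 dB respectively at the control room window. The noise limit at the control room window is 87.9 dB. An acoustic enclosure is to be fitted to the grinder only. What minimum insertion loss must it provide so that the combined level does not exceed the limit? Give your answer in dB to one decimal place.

9.1 dB

The untreated sources together contribute 10^(82.7/10) = 1.862e+08, i.e. 82.70 dB.
To meet 87.9 dB overall, the treated grinder may contribute at most 10^(87.9/10) − 1.862e+08 = 4.304e+08, i.e. 86.34 dB.
So the grinder must be reduced from 95.4 to 86.34 dB: IL = 9.06 dB.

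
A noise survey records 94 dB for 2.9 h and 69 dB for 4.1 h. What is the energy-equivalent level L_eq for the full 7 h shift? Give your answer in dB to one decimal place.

90.2 dB

The energy average is taken in the linear domain: L_eq = 10·log₁₀[(Σ tᵢ·10^(Lᵢ/10))/T], T = 7 h.
Σ tᵢ·10^(Lᵢ/10) = 2.9·10^(94/10) + 4.1·10^(69/10) = 7.317e+09.
L_eq = 10·log₁₀(7.317e+09/7) = 90.19 dB.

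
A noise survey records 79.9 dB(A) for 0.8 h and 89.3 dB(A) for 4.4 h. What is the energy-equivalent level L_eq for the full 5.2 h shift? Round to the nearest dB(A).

89 dB(A)

The energy average is taken in the linear domain: L_eq = 10·log₁₀[(Σ tᵢ·10^(Lᵢ/10))/T], T = 5.2 h.
Σ tᵢ·10^(Lᵢ/10) = 0.8·10^(79.9/10) + 4.4·10^(89.3/10) = 3.823e+09.
L_eq = 10·log₁₀(3.823e+09/5.2) = 88.66 dB(A).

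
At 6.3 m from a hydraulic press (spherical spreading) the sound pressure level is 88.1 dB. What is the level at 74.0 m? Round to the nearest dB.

67 dB

Spherical spreading from a point source gives a 20·log₁₀(r₂/r₁) drop.
L₂ = 88.1 − 20·log₁₀(74.0/6.3) = 88.1 − 21.398 = 66.70 dB.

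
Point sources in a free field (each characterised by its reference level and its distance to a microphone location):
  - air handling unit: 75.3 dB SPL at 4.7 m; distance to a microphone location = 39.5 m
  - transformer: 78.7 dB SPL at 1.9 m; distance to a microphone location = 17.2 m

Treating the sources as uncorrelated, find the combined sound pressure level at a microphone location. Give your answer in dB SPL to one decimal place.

First find each source's level at the receiver (point-source: −20·log₁₀(r/r_ref)), then combine on an intensity basis.
air handling unit: 75.3 − 20·log₁₀(39.5/4.7) = 75.3 − 18.49 = 56.81 dB SPL.
transformer: 78.7 − 20·log₁₀(17.2/1.9) = 78.7 − 19.14 = 59.56 dB SPL.
Σ 10^(L/10) = 1.384e+06 → L_total = 10·log₁₀(1.384e+06) = 61.41 dB SPL.

61.4 dB SPL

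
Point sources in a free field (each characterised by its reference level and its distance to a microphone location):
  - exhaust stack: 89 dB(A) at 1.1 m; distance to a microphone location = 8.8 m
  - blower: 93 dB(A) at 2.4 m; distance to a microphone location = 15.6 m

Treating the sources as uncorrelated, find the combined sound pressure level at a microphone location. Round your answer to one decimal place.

First find each source's level at the receiver (point-source: −20·log₁₀(r/r_ref)), then combine on an intensity basis.
exhaust stack: 89 − 20·log₁₀(8.8/1.1) = 89 − 18.06 = 70.94 dB(A).
blower: 93 − 20·log₁₀(15.6/2.4) = 93 − 16.26 = 76.74 dB(A).
Σ 10^(L/10) = 5.964e+07 → L_total = 10·log₁₀(5.964e+07) = 77.76 dB(A).

77.8 dB(A)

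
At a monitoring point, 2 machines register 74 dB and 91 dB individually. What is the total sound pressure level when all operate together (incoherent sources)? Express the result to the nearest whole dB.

91 dB

Incoherent sources combine by intensity addition: L_total = 10·log₁₀(Σ 10^(L_i/10)).
Σ 10^(L/10) = 10^(74/10) + 10^(91/10) = 1.284e+09.
L_total = 10·log₁₀(1.284e+09) = 91.09 dB.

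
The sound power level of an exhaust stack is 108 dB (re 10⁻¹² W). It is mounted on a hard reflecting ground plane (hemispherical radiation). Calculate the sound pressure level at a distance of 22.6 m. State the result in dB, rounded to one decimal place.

Free-field hemispherical radiation: L_p = L_w − 10·log₁₀(2π·r²), r = 22.6 m.
2π·r² = 3209 m², 10·log₁₀ of that is 35.064 dB.
L_p = 108 − 35.064 = 72.94 dB.

72.9 dB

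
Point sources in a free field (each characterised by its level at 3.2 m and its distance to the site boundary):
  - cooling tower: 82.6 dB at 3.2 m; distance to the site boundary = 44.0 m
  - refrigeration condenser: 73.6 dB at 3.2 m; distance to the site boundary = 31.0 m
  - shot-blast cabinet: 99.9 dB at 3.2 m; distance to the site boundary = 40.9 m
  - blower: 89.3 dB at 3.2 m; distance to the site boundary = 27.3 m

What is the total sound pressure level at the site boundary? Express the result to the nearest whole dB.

First find each source's level at the receiver (point-source: −20·log₁₀(r/r_ref)), then combine on an intensity basis.
cooling tower: 82.6 − 20·log₁₀(44.0/3.2) = 82.6 − 22.77 = 59.83 dB.
refrigeration condenser: 73.6 − 20·log₁₀(31.0/3.2) = 73.6 − 19.72 = 53.88 dB.
shot-blast cabinet: 99.9 − 20·log₁₀(40.9/3.2) = 99.9 − 22.13 = 77.77 dB.
blower: 89.3 − 20·log₁₀(27.3/3.2) = 89.3 − 18.62 = 70.68 dB.
Σ 10^(L/10) = 7.272e+07 → L_total = 10·log₁₀(7.272e+07) = 78.62 dB.

79 dB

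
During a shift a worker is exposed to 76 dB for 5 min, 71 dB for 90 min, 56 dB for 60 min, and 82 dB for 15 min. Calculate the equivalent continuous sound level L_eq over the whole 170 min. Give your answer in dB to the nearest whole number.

73 dB

The energy average is taken in the linear domain: L_eq = 10·log₁₀[(Σ tᵢ·10^(Lᵢ/10))/T], T = 170 min.
Σ tᵢ·10^(Lᵢ/10) = 5·10^(76/10) + 90·10^(71/10) + 60·10^(56/10) + 15·10^(82/10) = 3.733e+09.
L_eq = 10·log₁₀(3.733e+09/170) = 73.42 dB.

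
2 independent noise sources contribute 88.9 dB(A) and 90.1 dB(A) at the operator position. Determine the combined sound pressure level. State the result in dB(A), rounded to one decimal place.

92.6 dB(A)

For uncorrelated sources the intensities add, so convert each level to linear form, sum, and take 10·log₁₀ of the total.
Σ 10^(L/10) = 10^(88.9/10) + 10^(90.1/10) = 1.800e+09.
L_total = 10·log₁₀(1.800e+09) = 92.55 dB(A).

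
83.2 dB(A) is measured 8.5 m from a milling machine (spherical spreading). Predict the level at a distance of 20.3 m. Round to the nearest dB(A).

76 dB(A)

Point-source attenuation: ΔL = 20·log₁₀(r₂/r₁) = 20·log₁₀(20.3/8.5) = 7.562 dB.
L₂ = 83.2 − 20·log₁₀(20.3/8.5) = 83.2 − 7.562 = 75.64 dB(A).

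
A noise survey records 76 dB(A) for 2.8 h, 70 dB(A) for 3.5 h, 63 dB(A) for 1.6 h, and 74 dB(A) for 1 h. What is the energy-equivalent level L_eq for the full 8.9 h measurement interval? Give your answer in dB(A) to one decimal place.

L_eq = 10·log₁₀[(1/T)·Σ tᵢ·10^(Lᵢ/10)] with T = 8.9 h.
Σ tᵢ·10^(Lᵢ/10) = 2.8·10^(76/10) + 3.5·10^(70/10) + 1.6·10^(63/10) + 1·10^(74/10) = 1.748e+08.
L_eq = 10·log₁₀(1.748e+08/8.9) = 72.93 dB(A).

72.9 dB(A)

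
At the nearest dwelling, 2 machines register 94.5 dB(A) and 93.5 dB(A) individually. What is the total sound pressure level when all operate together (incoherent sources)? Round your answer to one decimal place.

For uncorrelated sources the intensities add, so convert each level to linear form, sum, and take 10·log₁₀ of the total.
Σ 10^(L/10) = 10^(94.5/10) + 10^(93.5/10) = 5.057e+09.
L_total = 10·log₁₀(5.057e+09) = 97.04 dB(A).

97.0 dB(A)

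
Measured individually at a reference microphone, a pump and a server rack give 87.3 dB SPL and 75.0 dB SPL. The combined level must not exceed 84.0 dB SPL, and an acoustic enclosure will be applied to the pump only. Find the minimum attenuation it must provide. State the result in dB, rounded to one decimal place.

The untreated sources together contribute 10^(75.0/10) = 3.162e+07, i.e. 75.00 dB SPL.
To meet 84.0 dB SPL overall, the treated pump may contribute at most 10^(84.0/10) − 3.162e+07 = 2.196e+08, i.e. 83.42 dB SPL.
So the pump must be reduced from 87.3 to 83.42 dB SPL: IL = 3.88 dB.

3.9 dB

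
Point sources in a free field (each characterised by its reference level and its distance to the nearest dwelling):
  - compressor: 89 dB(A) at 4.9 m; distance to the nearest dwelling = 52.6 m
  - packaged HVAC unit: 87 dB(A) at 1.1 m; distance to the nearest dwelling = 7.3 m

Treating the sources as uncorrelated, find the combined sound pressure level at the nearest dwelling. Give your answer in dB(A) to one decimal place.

Propagate each source to the receiver with L = L_ref − 20·log₁₀(r/r_ref), then add intensities.
compressor: 89 − 20·log₁₀(52.6/4.9) = 89 − 20.62 = 68.38 dB(A).
packaged HVAC unit: 87 − 20·log₁₀(7.3/1.1) = 87 − 16.44 = 70.56 dB(A).
Σ 10^(L/10) = 1.827e+07 → L_total = 10·log₁₀(1.827e+07) = 72.62 dB(A).

72.6 dB(A)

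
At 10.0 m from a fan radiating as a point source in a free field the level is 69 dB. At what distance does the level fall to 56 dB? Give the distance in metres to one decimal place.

Point-source spreading drops the level by 20·log₁₀(r₂/r₁); inverting, r₂/r₁ = 10^(ΔL/20).
r₂ = 10.0·10^((69−56)/20) = 10.0·10^(13.0/20) = 44.67 m.

44.7 m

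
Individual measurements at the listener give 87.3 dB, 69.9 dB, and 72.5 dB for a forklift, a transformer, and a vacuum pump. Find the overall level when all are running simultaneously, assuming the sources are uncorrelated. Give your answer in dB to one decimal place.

For uncorrelated sources the intensities add, so convert each level to linear form, sum, and take 10·log₁₀ of the total.
Σ 10^(L/10) = 10^(87.3/10) + 10^(69.9/10) + 10^(72.5/10) = 5.646e+08.
L_total = 10·log₁₀(5.646e+08) = 87.52 dB.

87.5 dB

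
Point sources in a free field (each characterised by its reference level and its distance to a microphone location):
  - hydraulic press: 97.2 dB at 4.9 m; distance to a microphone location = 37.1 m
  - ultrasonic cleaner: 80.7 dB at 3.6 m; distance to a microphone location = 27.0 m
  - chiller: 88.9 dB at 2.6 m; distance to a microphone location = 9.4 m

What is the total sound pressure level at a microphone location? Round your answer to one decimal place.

81.8 dB

Apply inverse-square spreading to bring every level to the receiver, then sum 10^(L/10).
hydraulic press: 97.2 − 20·log₁₀(37.1/4.9) = 97.2 − 17.58 = 79.62 dB.
ultrasonic cleaner: 80.7 − 20·log₁₀(27.0/3.6) = 80.7 − 17.50 = 63.20 dB.
chiller: 88.9 − 20·log₁₀(9.4/2.6) = 88.9 − 11.16 = 77.74 dB.
Σ 10^(L/10) = 1.530e+08 → L_total = 10·log₁₀(1.530e+08) = 81.85 dB.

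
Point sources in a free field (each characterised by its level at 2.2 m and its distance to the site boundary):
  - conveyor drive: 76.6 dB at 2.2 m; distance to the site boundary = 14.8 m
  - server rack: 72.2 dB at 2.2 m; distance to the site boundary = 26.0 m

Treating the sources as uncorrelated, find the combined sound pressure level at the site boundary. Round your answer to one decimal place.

60.5 dB

Propagate each source to the receiver with L = L_ref − 20·log₁₀(r/r_ref), then add intensities.
conveyor drive: 76.6 − 20·log₁₀(14.8/2.2) = 76.6 − 16.56 = 60.04 dB.
server rack: 72.2 − 20·log₁₀(26.0/2.2) = 72.2 − 21.45 = 50.75 dB.
Σ 10^(L/10) = 1.129e+06 → L_total = 10·log₁₀(1.129e+06) = 60.53 dB.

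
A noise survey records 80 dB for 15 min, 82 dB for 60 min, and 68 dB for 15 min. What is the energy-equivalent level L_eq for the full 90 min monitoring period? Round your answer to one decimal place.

The energy average is taken in the linear domain: L_eq = 10·log₁₀[(Σ tᵢ·10^(Lᵢ/10))/T], T = 90 min.
Σ tᵢ·10^(Lᵢ/10) = 15·10^(80/10) + 60·10^(82/10) + 15·10^(68/10) = 1.110e+10.
L_eq = 10·log₁₀(1.110e+10/90) = 80.91 dB.

80.9 dB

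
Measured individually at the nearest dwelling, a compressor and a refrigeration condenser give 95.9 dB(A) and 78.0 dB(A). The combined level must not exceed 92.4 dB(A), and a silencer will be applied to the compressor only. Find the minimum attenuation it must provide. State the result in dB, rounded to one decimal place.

3.7 dB

Fixed contribution from the other source: Σ 10^(L/10) = 10^(78.0/10) = 6.310e+07 (78.00 dB(A)).
To meet 92.4 dB(A) overall, the treated compressor may contribute at most 10^(92.4/10) − 6.310e+07 = 1.675e+09, i.e. 92.24 dB(A).
So the compressor must be reduced from 95.9 to 92.24 dB(A): IL = 3.66 dB.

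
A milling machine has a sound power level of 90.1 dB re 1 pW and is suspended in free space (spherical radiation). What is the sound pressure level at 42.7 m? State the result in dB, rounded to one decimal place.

The power spreads over a sphere of area 4π·r², so L_p = L_w − 10·log₁₀(4π·r²).
4π·r² = 2.291e+04 m², 10·log₁₀ of that is 43.601 dB.
L_p = 90.1 − 43.601 = 46.50 dB.

46.5 dB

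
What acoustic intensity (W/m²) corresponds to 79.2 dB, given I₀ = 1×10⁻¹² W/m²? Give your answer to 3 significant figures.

I = I₀·10^(L/10) = 10⁻¹² × 10^(79.2/10) = 10^(-4.080).

8.32e-05 W/m²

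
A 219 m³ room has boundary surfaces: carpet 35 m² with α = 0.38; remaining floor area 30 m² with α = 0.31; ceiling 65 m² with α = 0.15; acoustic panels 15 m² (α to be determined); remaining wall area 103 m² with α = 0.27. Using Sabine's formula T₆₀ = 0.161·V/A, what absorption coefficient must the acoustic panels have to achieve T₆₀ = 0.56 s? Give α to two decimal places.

0.19

From T₆₀ = 0.161·V/A, the target T₆₀ = 0.56 s needs A = 0.161·219/0.56 = 62.96 m².
Absorption from the other surfaces = 35·0.38 + 30·0.31 + 65·0.15 + 103·0.27 = 60.16 m², so the acoustic panels must supply 2.80 m² over 15 m².
α = 2.80/15 = 0.187.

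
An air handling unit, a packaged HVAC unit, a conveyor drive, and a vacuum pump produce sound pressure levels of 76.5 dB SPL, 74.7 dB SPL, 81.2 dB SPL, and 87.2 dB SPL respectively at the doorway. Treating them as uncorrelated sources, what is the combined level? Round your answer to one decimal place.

88.6 dB SPL

Incoherent sources combine by intensity addition: L_total = 10·log₁₀(Σ 10^(L_i/10)).
Σ 10^(L/10) = 10^(76.5/10) + 10^(74.7/10) + 10^(81.2/10) + 10^(87.2/10) = 7.308e+08.
L_total = 10·log₁₀(7.308e+08) = 88.64 dB SPL.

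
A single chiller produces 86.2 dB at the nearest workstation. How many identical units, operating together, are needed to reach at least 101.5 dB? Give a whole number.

34

Need L₁ + 10·log₁₀ N ≥ 101.5, i.e. log₁₀ N ≥ 1.53.
N ≥ 10^(15.3/10) = 33.884, so N = 34.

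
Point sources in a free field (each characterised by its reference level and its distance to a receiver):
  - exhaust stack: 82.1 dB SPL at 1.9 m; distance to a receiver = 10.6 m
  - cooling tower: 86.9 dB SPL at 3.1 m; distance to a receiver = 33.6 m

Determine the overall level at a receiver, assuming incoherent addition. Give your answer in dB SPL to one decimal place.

69.7 dB SPL

Apply inverse-square spreading to bring every level to the receiver, then sum 10^(L/10).
exhaust stack: 82.1 − 20·log₁₀(10.6/1.9) = 82.1 − 14.93 = 67.17 dB SPL.
cooling tower: 86.9 − 20·log₁₀(33.6/3.1) = 86.9 − 20.70 = 66.20 dB SPL.
Σ 10^(L/10) = 9.380e+06 → L_total = 10·log₁₀(9.380e+06) = 69.72 dB SPL.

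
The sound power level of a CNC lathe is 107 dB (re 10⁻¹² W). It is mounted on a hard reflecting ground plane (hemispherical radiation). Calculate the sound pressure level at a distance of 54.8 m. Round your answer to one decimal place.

64.2 dB

L_p = L_w − 10·log₁₀(2π·r²) with r = 54.8 m.
2π·r² = 1.887e+04 m², 10·log₁₀ of that is 42.757 dB.
L_p = 107 − 42.757 = 64.24 dB.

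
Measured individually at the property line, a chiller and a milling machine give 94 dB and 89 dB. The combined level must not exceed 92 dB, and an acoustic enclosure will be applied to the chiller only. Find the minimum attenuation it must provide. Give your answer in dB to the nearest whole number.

5 dB

Fixed contribution from the other source: Σ 10^(L/10) = 10^(89/10) = 7.943e+08 (89.00 dB).
To meet 92 dB overall, the treated chiller may contribute at most 10^(92/10) − 7.943e+08 = 7.906e+08, i.e. 88.98 dB.
So the chiller must be reduced from 94 to 88.98 dB: IL = 5.02 dB.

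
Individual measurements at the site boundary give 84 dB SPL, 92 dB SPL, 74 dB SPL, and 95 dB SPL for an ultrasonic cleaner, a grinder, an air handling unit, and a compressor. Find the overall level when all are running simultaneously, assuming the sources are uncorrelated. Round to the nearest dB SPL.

97 dB SPL

For uncorrelated sources the intensities add, so convert each level to linear form, sum, and take 10·log₁₀ of the total.
Σ 10^(L/10) = 10^(84/10) + 10^(92/10) + 10^(74/10) + 10^(95/10) = 5.023e+09.
L_total = 10·log₁₀(5.023e+09) = 97.01 dB SPL.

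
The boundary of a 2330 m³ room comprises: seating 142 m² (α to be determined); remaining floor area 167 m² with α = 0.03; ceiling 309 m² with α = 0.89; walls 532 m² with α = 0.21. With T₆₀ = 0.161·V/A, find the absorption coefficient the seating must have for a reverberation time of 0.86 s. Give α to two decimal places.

0.31

Required total absorption A = 0.161·2330/0.86 = 436.20 m².
Absorption from the other surfaces = 167·0.03 + 309·0.89 + 532·0.21 = 391.74 m², so the seating must supply 44.46 m² over 142 m².
α = 44.46/142 = 0.313.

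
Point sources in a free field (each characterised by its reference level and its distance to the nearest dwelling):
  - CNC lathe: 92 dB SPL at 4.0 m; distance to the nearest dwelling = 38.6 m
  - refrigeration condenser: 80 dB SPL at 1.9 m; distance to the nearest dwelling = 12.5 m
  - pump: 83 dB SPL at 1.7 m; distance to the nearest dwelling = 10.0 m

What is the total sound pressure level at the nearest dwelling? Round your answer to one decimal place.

74.0 dB SPL

First find each source's level at the receiver (point-source: −20·log₁₀(r/r_ref)), then combine on an intensity basis.
CNC lathe: 92 − 20·log₁₀(38.6/4.0) = 92 − 19.69 = 72.31 dB SPL.
refrigeration condenser: 80 − 20·log₁₀(12.5/1.9) = 80 − 16.36 = 63.64 dB SPL.
pump: 83 − 20·log₁₀(10.0/1.7) = 83 − 15.39 = 67.61 dB SPL.
Σ 10^(L/10) = 2.510e+07 → L_total = 10·log₁₀(2.510e+07) = 74.00 dB SPL.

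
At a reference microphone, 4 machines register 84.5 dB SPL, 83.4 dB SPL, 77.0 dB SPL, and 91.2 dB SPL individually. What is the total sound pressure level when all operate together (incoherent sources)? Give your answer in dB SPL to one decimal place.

92.7 dB SPL

For uncorrelated sources the intensities add, so convert each level to linear form, sum, and take 10·log₁₀ of the total.
Σ 10^(L/10) = 10^(84.5/10) + 10^(83.4/10) + 10^(77.0/10) + 10^(91.2/10) = 1.869e+09.
L_total = 10·log₁₀(1.869e+09) = 92.72 dB SPL.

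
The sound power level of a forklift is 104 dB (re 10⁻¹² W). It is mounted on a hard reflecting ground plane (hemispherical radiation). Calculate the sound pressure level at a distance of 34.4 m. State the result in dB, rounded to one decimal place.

65.3 dB

L_p = L_w − 10·log₁₀(2π·r²) with r = 34.4 m.
2π·r² = 7435 m², 10·log₁₀ of that is 38.713 dB.
L_p = 104 − 38.713 = 65.29 dB.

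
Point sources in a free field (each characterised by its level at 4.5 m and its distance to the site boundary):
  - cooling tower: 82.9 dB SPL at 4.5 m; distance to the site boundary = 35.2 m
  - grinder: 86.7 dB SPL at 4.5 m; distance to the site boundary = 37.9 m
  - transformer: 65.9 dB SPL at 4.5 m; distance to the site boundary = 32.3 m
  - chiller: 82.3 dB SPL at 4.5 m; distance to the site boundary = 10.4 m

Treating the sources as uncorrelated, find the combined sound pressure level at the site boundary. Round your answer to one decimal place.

First find each source's level at the receiver (point-source: −20·log₁₀(r/r_ref)), then combine on an intensity basis.
cooling tower: 82.9 − 20·log₁₀(35.2/4.5) = 82.9 − 17.87 = 65.03 dB SPL.
grinder: 86.7 − 20·log₁₀(37.9/4.5) = 86.7 − 18.51 = 68.19 dB SPL.
transformer: 65.9 − 20·log₁₀(32.3/4.5) = 65.9 − 17.12 = 48.78 dB SPL.
chiller: 82.3 − 20·log₁₀(10.4/4.5) = 82.3 − 7.28 = 75.02 dB SPL.
Σ 10^(L/10) = 4.165e+07 → L_total = 10·log₁₀(4.165e+07) = 76.20 dB SPL.

76.2 dB SPL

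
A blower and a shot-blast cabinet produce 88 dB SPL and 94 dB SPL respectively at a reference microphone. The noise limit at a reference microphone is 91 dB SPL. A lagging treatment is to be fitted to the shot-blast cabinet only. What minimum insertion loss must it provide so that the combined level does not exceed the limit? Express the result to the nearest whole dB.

Everything except the shot-blast cabinet sums to 10^(88/10) = 6.310e+08 in linear terms, 88.00 dB SPL.
The limit corresponds to 10^(91/10) = 1.259e+09; subtracting the fixed part leaves 6.280e+08 for the shot-blast cabinet, i.e. 87.98 dB SPL.
So the shot-blast cabinet must be reduced from 94 to 87.98 dB SPL: IL = 6.02 dB.

6 dB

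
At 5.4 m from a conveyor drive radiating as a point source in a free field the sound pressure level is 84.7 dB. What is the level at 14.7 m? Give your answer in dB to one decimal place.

For a point source, L₂ = L₁ − 20·log₁₀(r₂/r₁).
L₂ = 84.7 − 20·log₁₀(14.7/5.4) = 84.7 − 8.698 = 76.00 dB.

76.0 dB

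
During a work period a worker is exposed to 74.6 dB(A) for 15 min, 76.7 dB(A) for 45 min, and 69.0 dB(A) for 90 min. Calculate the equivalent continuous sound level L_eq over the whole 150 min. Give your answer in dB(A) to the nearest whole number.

73 dB(A)

The energy average is taken in the linear domain: L_eq = 10·log₁₀[(Σ tᵢ·10^(Lᵢ/10))/T], T = 150 min.
Σ tᵢ·10^(Lᵢ/10) = 15·10^(74.6/10) + 45·10^(76.7/10) + 90·10^(69.0/10) = 3.252e+09.
L_eq = 10·log₁₀(3.252e+09/150) = 73.36 dB(A).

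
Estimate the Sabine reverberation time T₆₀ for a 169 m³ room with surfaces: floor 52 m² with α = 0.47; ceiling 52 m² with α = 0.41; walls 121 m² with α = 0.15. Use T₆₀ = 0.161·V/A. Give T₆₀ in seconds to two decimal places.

0.43 s

Summing Sᵢαᵢ: 52·0.47 + 52·0.41 + 121·0.15 = 63.91 m².
T₆₀ = 0.161 × 169 / 63.91 = 0.426 s.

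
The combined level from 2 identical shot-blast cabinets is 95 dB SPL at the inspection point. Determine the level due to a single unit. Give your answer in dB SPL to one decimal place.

92.0 dB SPL

Dividing the total intensity by 2 lowers the level by 10·log₁₀ 2 = 3.010 dB: L₁ = 95 − 3.010.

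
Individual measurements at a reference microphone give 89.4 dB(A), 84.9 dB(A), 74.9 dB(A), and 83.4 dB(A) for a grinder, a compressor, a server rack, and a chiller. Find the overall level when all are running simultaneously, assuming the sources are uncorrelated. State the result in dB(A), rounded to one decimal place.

Incoherent sources combine by intensity addition: L_total = 10·log₁₀(Σ 10^(L_i/10)).
Σ 10^(L/10) = 10^(89.4/10) + 10^(84.9/10) + 10^(74.9/10) + 10^(83.4/10) = 1.430e+09.
L_total = 10·log₁₀(1.430e+09) = 91.55 dB(A).

91.6 dB(A)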